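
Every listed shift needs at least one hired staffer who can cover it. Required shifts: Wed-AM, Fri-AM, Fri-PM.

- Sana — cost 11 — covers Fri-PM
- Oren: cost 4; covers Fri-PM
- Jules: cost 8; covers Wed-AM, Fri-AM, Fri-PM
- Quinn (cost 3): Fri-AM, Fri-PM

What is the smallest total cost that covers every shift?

The greedy cost-per-new-shift heuristic would pick Quinn and Jules for 11, but a cheaper cover exists.
Jules alone covers Wed-AM, Fri-AM, Fri-PM — every shift.
Total cost: 8.
No cover costs less than 8.

8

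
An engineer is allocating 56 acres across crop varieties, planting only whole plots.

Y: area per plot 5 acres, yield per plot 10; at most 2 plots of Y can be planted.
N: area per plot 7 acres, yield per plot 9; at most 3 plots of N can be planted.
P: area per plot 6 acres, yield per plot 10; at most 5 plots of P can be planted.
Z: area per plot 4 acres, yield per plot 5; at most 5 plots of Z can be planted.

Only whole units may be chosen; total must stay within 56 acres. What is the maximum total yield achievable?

This is a bounded integer knapsack.
Y has the best ratio (10/5); taking only Y gives at most 2×10 = 20 (stopped by the supply cap of 2).
Mixing does better — 2×Y, 5×P, and 4×Z: area 56 ≤ 56, yield 2·10 + 5·10 + 4·5 = 90.

90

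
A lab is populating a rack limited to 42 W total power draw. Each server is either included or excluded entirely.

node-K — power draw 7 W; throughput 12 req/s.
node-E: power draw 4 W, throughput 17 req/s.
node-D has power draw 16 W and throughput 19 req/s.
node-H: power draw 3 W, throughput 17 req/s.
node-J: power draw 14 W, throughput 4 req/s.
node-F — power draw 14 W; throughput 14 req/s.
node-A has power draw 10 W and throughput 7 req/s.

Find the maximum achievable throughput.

72

This is a 0-1 knapsack instance.
node-K + node-E + node-D + node-H + node-A: power draw 7 + 4 + 16 + 3 + 10 = 40 ≤ 42, throughput 12 + 17 + 19 + 17 + 7 = 72.
node-E + node-D + node-H + node-F: power draw 4 + 16 + 3 + 14 = 37 ≤ 42, throughput 17 + 19 + 17 + 14 = 67.
node-K + node-E + node-H + node-F + node-A: power draw 7 + 4 + 3 + 14 + 10 = 38 ≤ 42, throughput 12 + 17 + 17 + 14 + 7 = 67.
Best is node-K, node-E, node-D, node-H, and node-A with total throughput 72.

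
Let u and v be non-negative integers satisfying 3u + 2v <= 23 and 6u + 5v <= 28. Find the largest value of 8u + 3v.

The continuous relaxation peaks at (4.67, 0) with value 37.33; rounding to a feasible lattice point costs some objective.
(u,v)=(4,0): 3·4+2·0=12≤23, 6·4+5·0=24≤28, objective 32.
(u,v)=(3,1): 3·3+2·1=11≤23, 6·3+5·1=23≤28, objective 27.
(u,v)=(3,0): 3·3+2·0=9≤23, 6·3+5·0=18≤28, objective 24.
No feasible integer point exceeds 32.

32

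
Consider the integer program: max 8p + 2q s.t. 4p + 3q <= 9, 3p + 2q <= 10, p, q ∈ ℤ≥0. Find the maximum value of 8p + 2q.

16

The continuous relaxation peaks at (2.25, 0) with value 18.00; rounding to a feasible lattice point costs some objective.
(p,q)=(2,0): 4·2+3·0=8≤9, 3·2+2·0=6≤10, objective 16.
(p,q)=(1,1): 4·1+3·1=7≤9, 3·1+2·1=5≤10, objective 10.
(p,q)=(1,0): 4·1+3·0=4≤9, 3·1+2·0=3≤10, objective 8.
The best lattice point is (2,0), giving 16.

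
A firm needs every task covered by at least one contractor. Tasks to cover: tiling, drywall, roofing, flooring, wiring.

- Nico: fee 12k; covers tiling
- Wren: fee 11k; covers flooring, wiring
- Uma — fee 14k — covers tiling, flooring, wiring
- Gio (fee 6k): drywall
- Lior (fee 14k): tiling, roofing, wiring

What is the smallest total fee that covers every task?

This is an integer covering problem.
The greedy cost-per-new-task heuristic would pick Uma, Gio, and Lior for 34, but a cheaper cover exists.
Choose Wren, Gio, and Lior: together they cover tiling, drywall, roofing, flooring, wiring — every task.
Total fee: 11 + 6 + 14 = 31.
No cover costs less than 31.

31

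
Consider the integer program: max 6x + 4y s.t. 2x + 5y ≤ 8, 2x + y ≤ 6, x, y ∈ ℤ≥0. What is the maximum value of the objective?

The continuous relaxation peaks at (2.75, 0.5) with value 18.50; rounding to a feasible lattice point costs some objective.
(x,y)=(3,0): 2·3+5·0=6≤8, 2·3+1·0=6≤6, objective 18.
(x,y)=(2,0): 2·2+5·0=4≤8, 2·2+1·0=4≤6, objective 12.
No feasible integer point exceeds 18.

18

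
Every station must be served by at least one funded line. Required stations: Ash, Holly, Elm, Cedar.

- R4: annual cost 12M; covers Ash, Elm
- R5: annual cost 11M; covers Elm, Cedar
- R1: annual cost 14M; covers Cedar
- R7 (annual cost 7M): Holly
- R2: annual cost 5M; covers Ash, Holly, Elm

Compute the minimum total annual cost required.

16

Choose R5 and R2: together they cover Ash, Holly, Elm, Cedar — every station.
Total annual cost: 11 + 5 = 16.
No cover costs less than 16.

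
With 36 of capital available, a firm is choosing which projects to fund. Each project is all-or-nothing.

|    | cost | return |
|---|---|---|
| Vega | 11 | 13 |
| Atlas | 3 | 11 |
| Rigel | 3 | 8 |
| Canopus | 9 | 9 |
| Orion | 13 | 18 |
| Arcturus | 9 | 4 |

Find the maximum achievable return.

51

Vega + Atlas + Rigel + Orion: cost 11 + 3 + 3 + 13 = 30 ≤ 36, return 13 + 11 + 8 + 18 = 50.
Vega + Rigel + Canopus + Orion: cost 11 + 3 + 9 + 13 = 36 ≤ 36, return 13 + 8 + 9 + 18 = 48.
Vega + Atlas + Canopus + Orion: cost 11 + 3 + 9 + 13 = 36 ≤ 36, return 13 + 11 + 9 + 18 = 51.
Best is Vega, Atlas, Canopus, and Orion with total return 51.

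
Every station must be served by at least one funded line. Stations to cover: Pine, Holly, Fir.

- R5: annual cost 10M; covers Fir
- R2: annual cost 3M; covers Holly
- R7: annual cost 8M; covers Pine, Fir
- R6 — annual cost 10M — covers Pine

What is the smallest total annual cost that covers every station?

11

Choose R2 and R7: together they cover Pine, Holly, Fir — every station.
Total annual cost: 3 + 8 = 11.
No cover costs less than 11.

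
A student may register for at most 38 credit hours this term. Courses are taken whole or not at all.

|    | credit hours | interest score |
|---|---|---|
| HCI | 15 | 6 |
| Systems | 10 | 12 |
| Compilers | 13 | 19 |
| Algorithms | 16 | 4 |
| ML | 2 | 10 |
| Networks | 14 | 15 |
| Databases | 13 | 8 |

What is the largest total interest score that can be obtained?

49

Allowing fractional choices, the relaxed optimum would be about 54.9, but courses are indivisible.
Systems + Compilers + Networks: credit hours 10 + 13 + 14 = 37 ≤ 38, interest score 12 + 19 + 15 = 46.
Compilers + ML + Networks: credit hours 13 + 2 + 14 = 29 ≤ 38, interest score 19 + 10 + 15 = 44.
Systems + Compilers + ML + Databases: credit hours 10 + 13 + 2 + 13 = 38 ≤ 38, interest score 12 + 19 + 10 + 8 = 49.
Best is Systems, Compilers, ML, and Databases with total interest score 49.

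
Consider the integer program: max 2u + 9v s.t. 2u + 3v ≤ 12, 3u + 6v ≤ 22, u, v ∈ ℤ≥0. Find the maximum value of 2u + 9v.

(u,v)=(1,3): 2·1+3·3=11≤12, 3·1+6·3=21≤22, objective 29.
(u,v)=(0,3): 2·0+3·3=9≤12, 3·0+6·3=18≤22, objective 27.
(u,v)=(2,2): 2·2+3·2=10≤12, 3·2+6·2=18≤22, objective 22.
The best lattice point is (1,3), giving 29.

29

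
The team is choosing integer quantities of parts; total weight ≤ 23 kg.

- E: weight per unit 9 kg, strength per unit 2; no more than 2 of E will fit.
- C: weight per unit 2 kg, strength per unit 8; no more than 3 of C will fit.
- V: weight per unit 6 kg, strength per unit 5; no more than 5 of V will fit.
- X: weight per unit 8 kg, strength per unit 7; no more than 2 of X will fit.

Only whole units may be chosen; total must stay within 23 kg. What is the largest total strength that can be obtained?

C has the best ratio (8/2); taking only C gives at most 3×8 = 24 (stopped by the supply cap of 3).
Mixing does better — 3×C and 2×X: weight 22 ≤ 23, strength 3·8 + 2·7 = 38.

38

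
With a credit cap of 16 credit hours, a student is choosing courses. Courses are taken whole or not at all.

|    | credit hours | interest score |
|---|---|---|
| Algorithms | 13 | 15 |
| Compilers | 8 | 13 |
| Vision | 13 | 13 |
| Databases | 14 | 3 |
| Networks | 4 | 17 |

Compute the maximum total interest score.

30

Allowing fractional choices, the relaxed optimum would be about 34.6, but courses are indivisible.
Algorithms: credit hours 13 ≤ 16, interest score 15.
Networks: credit hours 4 ≤ 16, interest score 17.
Compilers + Networks: credit hours 8 + 4 = 12 ≤ 16, interest score 13 + 17 = 30.
Best is Compilers and Networks with total interest score 30.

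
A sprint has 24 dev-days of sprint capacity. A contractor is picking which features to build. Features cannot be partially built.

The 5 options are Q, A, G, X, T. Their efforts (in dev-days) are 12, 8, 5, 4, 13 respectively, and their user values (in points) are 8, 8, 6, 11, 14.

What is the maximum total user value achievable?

31

Q + A + X: effort 12 + 8 + 4 = 24 ≤ 24, user value 8 + 8 + 11 = 27.
G + X + T: effort 5 + 4 + 13 = 22 ≤ 24, user value 6 + 11 + 14 = 31.
Best is G, X, and T with total user value 31.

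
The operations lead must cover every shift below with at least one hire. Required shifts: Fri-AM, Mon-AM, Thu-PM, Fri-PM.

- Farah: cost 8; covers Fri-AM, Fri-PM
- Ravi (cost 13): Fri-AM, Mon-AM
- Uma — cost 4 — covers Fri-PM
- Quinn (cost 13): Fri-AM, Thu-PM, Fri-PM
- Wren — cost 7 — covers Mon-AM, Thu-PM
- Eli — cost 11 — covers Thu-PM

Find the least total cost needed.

15

Choose Farah and Wren: together they cover Fri-AM, Mon-AM, Thu-PM, Fri-PM — every shift.
Total cost: 8 + 7 = 15.
No cover costs less than 15.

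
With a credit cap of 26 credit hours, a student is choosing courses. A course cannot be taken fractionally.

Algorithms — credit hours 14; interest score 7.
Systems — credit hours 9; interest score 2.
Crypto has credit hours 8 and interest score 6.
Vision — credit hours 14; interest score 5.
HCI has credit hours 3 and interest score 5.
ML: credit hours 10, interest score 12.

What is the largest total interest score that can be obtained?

This is a 0-1 knapsack instance.
Take Crypto, HCI, and ML: credit hours 8 + 3 + 10 = 21 ≤ 26, interest score 6 + 5 + 12 = 23.
No other feasible combination does better.

23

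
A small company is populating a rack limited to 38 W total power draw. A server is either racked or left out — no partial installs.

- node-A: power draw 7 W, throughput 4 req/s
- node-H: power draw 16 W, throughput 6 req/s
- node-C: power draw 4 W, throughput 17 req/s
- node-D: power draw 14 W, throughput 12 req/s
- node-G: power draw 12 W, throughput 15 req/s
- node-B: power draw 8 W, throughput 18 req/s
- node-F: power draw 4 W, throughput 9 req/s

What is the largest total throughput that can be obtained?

Treat it as a binary knapsack problem.
Take node-A, node-C, node-G, node-B, and node-F: power draw 7 + 4 + 12 + 8 + 4 = 35 ≤ 38, throughput 4 + 17 + 15 + 18 + 9 = 63.
No other feasible combination does better.

63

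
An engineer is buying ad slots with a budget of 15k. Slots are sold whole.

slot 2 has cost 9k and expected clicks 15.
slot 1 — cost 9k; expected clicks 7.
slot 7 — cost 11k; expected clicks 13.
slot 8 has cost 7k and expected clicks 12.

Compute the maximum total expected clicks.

Take slot 2: cost 9 ≤ 15, expected clicks 15.
No other feasible combination does better.

15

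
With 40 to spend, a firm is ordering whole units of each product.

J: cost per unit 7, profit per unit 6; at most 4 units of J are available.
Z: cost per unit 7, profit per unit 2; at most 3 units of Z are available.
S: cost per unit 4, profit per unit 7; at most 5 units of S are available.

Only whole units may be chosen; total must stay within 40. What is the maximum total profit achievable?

47

This is a bounded integer knapsack.
Take 2×J and 5×S: cost 34 ≤ 40, profit 2·6 + 5·7 = 47.
S has the best ratio (7/4) and is taken to its limit of 5; remaining capacity is filled optimally with the others.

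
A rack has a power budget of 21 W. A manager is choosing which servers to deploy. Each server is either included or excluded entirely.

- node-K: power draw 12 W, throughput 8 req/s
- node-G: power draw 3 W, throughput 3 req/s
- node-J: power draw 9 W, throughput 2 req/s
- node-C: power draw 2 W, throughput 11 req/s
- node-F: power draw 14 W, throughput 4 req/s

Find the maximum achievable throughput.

node-G + node-C + node-F: power draw 3 + 2 + 14 = 19 ≤ 21, throughput 3 + 11 + 4 = 18.
node-K + node-C: power draw 12 + 2 = 14 ≤ 21, throughput 8 + 11 = 19.
node-K + node-G + node-C: power draw 12 + 3 + 2 = 17 ≤ 21, throughput 8 + 3 + 11 = 22.
Best is node-K, node-G, and node-C with total throughput 22.

22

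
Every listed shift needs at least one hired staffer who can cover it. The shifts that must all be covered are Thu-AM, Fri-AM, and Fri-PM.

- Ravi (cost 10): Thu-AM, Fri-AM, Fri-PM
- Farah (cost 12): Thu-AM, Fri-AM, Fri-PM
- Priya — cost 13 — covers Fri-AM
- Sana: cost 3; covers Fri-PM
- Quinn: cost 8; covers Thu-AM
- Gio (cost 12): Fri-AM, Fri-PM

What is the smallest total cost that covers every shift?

The greedy cost-per-new-shift heuristic would pick Sana and Ravi for 13, but a cheaper cover exists.
Ravi alone covers Thu-AM, Fri-AM, Fri-PM — every shift.
Total cost: 10.
No cover costs less than 10.

10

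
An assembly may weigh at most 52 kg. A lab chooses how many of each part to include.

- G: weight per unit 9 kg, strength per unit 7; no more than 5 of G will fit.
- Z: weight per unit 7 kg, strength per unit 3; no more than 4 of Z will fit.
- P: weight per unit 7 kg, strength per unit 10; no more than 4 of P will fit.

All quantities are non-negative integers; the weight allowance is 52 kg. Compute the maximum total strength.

2×G and 4×P: weight 46 ≤ 52, strength 2·7 + 4·10 = 54.
1×G, 2×Z, and 4×P: weight 51 ≤ 52, strength 1·7 + 2·3 + 4·10 = 53.
Best is 54.

54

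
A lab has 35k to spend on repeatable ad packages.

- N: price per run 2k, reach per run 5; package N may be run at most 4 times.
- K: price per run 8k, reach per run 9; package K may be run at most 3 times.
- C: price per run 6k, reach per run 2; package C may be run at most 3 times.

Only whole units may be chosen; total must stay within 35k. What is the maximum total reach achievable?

47

3×N and 3×K: price 30 ≤ 35, reach 3·5 + 3·9 = 42.
4×N and 3×K: price 32 ≤ 35, reach 4·5 + 3·9 = 47.
Best is 47.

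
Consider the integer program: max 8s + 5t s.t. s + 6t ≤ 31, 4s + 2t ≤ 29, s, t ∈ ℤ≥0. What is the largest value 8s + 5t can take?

Relaxing integrality, the LP optimum is 62.32 at (s,t) = (5.09, 4.32), which is not an integer point.
(s,t)=(5,4): 1·5+6·4=29≤31, 4·5+2·4=28≤29, objective 60.
(s,t)=(5,3): 1·5+6·3=23≤31, 4·5+2·3=26≤29, objective 55.
(s,t)=(4,4): 1·4+6·4=28≤31, 4·4+2·4=24≤29, objective 52.
(s,t)=(4,3): 1·4+6·3=22≤31, 4·4+2·3=22≤29, objective 47.
The best lattice point is (5,4), giving 60.

60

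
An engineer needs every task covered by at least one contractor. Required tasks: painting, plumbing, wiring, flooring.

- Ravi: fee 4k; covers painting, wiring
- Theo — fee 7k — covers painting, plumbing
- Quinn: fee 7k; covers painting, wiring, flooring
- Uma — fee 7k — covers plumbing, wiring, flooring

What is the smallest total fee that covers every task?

11

Choose Ravi and Uma: together they cover painting, plumbing, wiring, flooring — every task.
Total fee: 4 + 7 = 11.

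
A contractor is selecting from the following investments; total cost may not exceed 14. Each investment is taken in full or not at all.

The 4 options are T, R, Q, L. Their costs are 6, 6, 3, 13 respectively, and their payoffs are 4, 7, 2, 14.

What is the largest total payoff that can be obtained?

14

Allowing fractional choices, the relaxed optimum would be about 15.6, but investments are indivisible.
T + R: cost 6 + 6 = 12 ≤ 14, payoff 4 + 7 = 11.
R + Q: cost 6 + 3 = 9 ≤ 14, payoff 7 + 2 = 9.
L: cost 13 ≤ 14, payoff 14.
Best is L with total payoff 14.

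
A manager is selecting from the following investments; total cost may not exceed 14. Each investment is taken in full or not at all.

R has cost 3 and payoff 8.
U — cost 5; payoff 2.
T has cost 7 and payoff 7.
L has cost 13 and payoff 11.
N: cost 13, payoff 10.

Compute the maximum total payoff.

15

Allowing fractional choices, the relaxed optimum would be about 18.4, but investments are indivisible.
L: cost 13 ≤ 14, payoff 11.
R + T: cost 3 + 7 = 10 ≤ 14, payoff 8 + 7 = 15.
Best is R and T with total payoff 15.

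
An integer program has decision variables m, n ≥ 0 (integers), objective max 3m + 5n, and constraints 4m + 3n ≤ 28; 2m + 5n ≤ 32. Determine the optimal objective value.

Relaxing integrality, the LP optimum is 35.14 at (m,n) = (3.14, 5.14), which is not an integer point.
(m,n)=(3,5): 4·3+3·5=27≤28, 2·3+5·5=31≤32, objective 34.
(m,n)=(4,4): 4·4+3·4=28≤28, 2·4+5·4=28≤32, objective 32.
The best lattice point is (3,5), giving 34.

34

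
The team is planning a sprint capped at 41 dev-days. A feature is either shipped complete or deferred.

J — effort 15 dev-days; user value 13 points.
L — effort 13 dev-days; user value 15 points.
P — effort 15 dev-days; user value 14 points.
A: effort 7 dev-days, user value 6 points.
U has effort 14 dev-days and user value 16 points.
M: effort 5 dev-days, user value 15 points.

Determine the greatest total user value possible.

This is an integer program with binary decision variables.
L + A + U + M: effort 13 + 7 + 14 + 5 = 39 ≤ 41, user value 15 + 6 + 16 + 15 = 52.
P + A + U + M: effort 15 + 7 + 14 + 5 = 41 ≤ 41, user value 14 + 6 + 16 + 15 = 51.
L + P + A + M: effort 13 + 15 + 7 + 5 = 40 ≤ 41, user value 15 + 14 + 6 + 15 = 50.
Best is L, A, U, and M with total user value 52.

52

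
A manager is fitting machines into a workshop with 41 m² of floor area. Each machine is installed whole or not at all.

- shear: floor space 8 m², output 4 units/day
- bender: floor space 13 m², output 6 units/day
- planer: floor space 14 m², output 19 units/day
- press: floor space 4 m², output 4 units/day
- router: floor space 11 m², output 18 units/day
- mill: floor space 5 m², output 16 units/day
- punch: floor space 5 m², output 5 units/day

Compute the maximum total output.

planer + router + mill + punch: floor space 14 + 11 + 5 + 5 = 35 ≤ 41, output 19 + 18 + 16 + 5 = 58.
planer + press + router + mill: floor space 14 + 4 + 11 + 5 = 34 ≤ 41, output 19 + 4 + 18 + 16 = 57.
planer + press + router + mill + punch: floor space 14 + 4 + 11 + 5 + 5 = 39 ≤ 41, output 19 + 4 + 18 + 16 + 5 = 62.
Best is planer, press, router, mill, and punch with total output 62.

62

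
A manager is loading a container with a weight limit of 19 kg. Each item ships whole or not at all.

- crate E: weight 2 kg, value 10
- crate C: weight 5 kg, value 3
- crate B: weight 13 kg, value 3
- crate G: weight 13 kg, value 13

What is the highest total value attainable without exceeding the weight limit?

Allowing fractional choices, the relaxed optimum would be about 25.4, but items are indivisible.
crate E + crate C: weight 2 + 5 = 7 ≤ 19, value 10 + 3 = 13.
crate C + crate G: weight 5 + 13 = 18 ≤ 19, value 3 + 13 = 16.
crate E + crate G: weight 2 + 13 = 15 ≤ 19, value 10 + 13 = 23.
Best is crate E and crate G with total value 23.

23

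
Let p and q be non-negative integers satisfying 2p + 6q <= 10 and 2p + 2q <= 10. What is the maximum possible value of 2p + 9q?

(p,q)=(2,1): 2·2+6·1=10≤10, 2·2+2·1=6≤10, objective 13.
(p,q)=(1,1): 2·1+6·1=8≤10, 2·1+2·1=4≤10, objective 11.
No feasible integer point exceeds 13.

13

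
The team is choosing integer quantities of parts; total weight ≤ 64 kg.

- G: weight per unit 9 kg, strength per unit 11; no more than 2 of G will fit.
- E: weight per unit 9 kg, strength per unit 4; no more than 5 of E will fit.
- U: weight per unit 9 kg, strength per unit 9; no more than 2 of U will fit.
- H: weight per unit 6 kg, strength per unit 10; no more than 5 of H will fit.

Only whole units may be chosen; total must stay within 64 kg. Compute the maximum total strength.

81

Take 2×G, 1×U, and 5×H: weight 57 ≤ 64, strength 2·11 + 1·9 + 5·10 = 81.
H has the best ratio (10/6) and is taken to its limit of 5; remaining capacity is filled optimally with the others.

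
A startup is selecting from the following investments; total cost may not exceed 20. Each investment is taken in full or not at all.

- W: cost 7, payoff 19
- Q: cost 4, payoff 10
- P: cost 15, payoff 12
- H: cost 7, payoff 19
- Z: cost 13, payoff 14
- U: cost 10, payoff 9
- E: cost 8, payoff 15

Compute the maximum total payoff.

Treat it as a binary knapsack problem.
Allowing fractional choices, the relaxed optimum would be about 51.8, but investments are indivisible.
Q + H + E: cost 4 + 7 + 8 = 19 ≤ 20, payoff 10 + 19 + 15 = 44.
W + Q + H: cost 7 + 4 + 7 = 18 ≤ 20, payoff 19 + 10 + 19 = 48.
W + Q + E: cost 7 + 4 + 8 = 19 ≤ 20, payoff 19 + 10 + 15 = 44.
Best is W, Q, and H with total payoff 48.

48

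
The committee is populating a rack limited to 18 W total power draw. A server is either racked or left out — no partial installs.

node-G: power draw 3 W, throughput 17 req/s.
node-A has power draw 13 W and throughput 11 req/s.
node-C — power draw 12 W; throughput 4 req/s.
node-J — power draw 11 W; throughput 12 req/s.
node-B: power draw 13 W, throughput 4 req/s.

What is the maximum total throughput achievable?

29

Allowing fractional choices, the relaxed optimum would be about 32.4, but servers are indivisible.
node-G + node-J: power draw 3 + 11 = 14 ≤ 18, throughput 17 + 12 = 29.
node-G + node-A: power draw 3 + 13 = 16 ≤ 18, throughput 17 + 11 = 28.
Best is node-G and node-J with total throughput 29.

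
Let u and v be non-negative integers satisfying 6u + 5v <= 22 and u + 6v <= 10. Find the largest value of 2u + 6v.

(u,v)=(2,1) is feasible, giving 10.
(u,v)=(1,1) is feasible, giving 8.
(u,v)=(3,0) is feasible, giving 6.
(u,v)=(2,0) is feasible, giving 4.
Maximum is 10 at (u,v)=(2,1).

10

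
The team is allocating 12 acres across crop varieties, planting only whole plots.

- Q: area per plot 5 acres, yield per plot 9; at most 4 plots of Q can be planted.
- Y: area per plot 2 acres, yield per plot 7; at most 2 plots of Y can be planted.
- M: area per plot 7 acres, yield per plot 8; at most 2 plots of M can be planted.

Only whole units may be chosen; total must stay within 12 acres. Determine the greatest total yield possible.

Y has the best ratio (7/2); taking only Y gives at most 2×7 = 14 (stopped by the supply cap of 2).
Mixing does better — 2×Q and 1×Y: area 12 ≤ 12, yield 2·9 + 1·7 = 25.

25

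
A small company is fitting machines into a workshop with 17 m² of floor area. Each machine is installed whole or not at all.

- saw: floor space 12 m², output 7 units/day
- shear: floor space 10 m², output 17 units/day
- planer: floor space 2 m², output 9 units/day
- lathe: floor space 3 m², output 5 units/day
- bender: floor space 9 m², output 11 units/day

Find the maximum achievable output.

This is a 0-1 knapsack instance.
Allowing fractional choices, the relaxed optimum would be about 33.4, but machines are indivisible.
shear + planer: floor space 10 + 2 = 12 ≤ 17, output 17 + 9 = 26.
shear + planer + lathe: floor space 10 + 2 + 3 = 15 ≤ 17, output 17 + 9 + 5 = 31.
Best is shear, planer, and lathe with total output 31.

31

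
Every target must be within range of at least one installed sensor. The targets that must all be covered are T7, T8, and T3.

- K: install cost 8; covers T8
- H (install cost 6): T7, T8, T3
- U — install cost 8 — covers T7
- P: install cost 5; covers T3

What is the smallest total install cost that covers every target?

6

H alone covers T7, T8, T3 — every target.
Total install cost: 6.
No cover costs less than 6.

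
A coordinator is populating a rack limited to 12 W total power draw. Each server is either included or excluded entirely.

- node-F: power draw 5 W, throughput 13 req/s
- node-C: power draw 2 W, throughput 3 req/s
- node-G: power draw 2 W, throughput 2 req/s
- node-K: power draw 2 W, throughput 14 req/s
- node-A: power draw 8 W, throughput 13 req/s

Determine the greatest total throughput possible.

32

Allowing fractional choices, the relaxed optimum would be about 35.1, but servers are indivisible.
node-F + node-C + node-G + node-K: power draw 5 + 2 + 2 + 2 = 11 ≤ 12, throughput 13 + 3 + 2 + 14 = 32.
node-C + node-K + node-A: power draw 2 + 2 + 8 = 12 ≤ 12, throughput 3 + 14 + 13 = 30.
node-F + node-C + node-K: power draw 5 + 2 + 2 = 9 ≤ 12, throughput 13 + 3 + 14 = 30.
Best is node-F, node-C, node-G, and node-K with total throughput 32.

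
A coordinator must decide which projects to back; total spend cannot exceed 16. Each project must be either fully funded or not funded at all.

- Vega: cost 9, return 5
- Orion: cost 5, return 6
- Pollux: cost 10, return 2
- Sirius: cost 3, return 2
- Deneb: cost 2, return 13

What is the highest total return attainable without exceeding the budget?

Take Vega, Orion, and Deneb: cost 9 + 5 + 2 = 16 ≤ 16, return 5 + 6 + 13 = 24.
No other feasible combination does better.

24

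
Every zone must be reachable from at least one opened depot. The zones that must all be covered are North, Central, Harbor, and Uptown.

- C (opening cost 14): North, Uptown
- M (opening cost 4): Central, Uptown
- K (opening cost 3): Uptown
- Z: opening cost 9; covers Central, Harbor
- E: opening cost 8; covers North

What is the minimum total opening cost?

The greedy cost-per-new-zone heuristic would pick M, E, and Z for 21, but a cheaper cover exists.
Choose K, Z, and E: together they cover North, Central, Harbor, Uptown — every zone.
Total opening cost: 3 + 9 + 8 = 20.
No cover costs less than 20.

20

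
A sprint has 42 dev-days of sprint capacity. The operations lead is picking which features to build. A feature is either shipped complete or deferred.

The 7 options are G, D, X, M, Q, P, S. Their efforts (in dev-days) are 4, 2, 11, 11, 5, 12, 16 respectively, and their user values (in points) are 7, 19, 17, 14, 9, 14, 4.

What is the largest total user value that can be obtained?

Allowing fractional choices, the relaxed optimum would be about 76.5, but features are indivisible.
D + X + M + Q + P: effort 2 + 11 + 11 + 5 + 12 = 41 ≤ 42, user value 19 + 17 + 14 + 9 + 14 = 73.
G + D + X + M + P: effort 4 + 2 + 11 + 11 + 12 = 40 ≤ 42, user value 7 + 19 + 17 + 14 + 14 = 71.
Best is D, X, M, Q, and P with total user value 73.

73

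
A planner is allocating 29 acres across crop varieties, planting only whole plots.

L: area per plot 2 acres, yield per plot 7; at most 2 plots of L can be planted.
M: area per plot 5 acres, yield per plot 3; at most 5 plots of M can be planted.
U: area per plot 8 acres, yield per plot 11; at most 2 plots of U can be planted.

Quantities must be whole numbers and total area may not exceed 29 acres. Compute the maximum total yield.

39

2×L and 2×U: area 20 ≤ 29, yield 2·7 + 2·11 = 36.
2×L, 1×M, and 2×U: area 25 ≤ 29, yield 2·7 + 1·3 + 2·11 = 39.
Best is 39.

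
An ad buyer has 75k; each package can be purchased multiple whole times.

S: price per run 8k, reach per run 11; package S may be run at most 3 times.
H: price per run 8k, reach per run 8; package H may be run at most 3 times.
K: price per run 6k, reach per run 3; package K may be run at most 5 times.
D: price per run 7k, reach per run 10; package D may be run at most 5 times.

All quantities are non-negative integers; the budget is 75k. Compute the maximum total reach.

99

Take 3×S, 2×H, and 5×D: price 75 ≤ 75, reach 3·11 + 2·8 + 5·10 = 99.
D has the best ratio (10/7) and is taken to its limit of 5; remaining capacity is filled optimally with the others.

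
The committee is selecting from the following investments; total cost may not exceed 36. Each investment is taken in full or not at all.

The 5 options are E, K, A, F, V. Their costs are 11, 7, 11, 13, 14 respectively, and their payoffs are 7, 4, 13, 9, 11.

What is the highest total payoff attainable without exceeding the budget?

Allowing fractional choices, the relaxed optimum would be about 31.6, but investments are indivisible.
E + A + V: cost 11 + 11 + 14 = 36 ≤ 36, payoff 7 + 13 + 11 = 31.
E + A + F: cost 11 + 11 + 13 = 35 ≤ 36, payoff 7 + 13 + 9 = 29.
K + A + V: cost 7 + 11 + 14 = 32 ≤ 36, payoff 4 + 13 + 11 = 28.
Best is E, A, and V with total payoff 31.

31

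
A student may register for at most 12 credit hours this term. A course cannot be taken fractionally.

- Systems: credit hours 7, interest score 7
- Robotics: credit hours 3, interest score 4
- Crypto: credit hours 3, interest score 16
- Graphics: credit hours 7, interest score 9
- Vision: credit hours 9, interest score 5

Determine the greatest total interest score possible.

25

Take Crypto and Graphics: credit hours 3 + 7 = 10 ≤ 12, interest score 16 + 9 = 25.
No other feasible combination does better.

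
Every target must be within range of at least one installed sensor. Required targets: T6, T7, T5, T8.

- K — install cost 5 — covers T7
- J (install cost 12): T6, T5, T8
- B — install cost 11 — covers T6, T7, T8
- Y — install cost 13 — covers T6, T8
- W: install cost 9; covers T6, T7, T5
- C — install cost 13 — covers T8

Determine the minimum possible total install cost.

This is a weighted set-cover instance.
Choose K and J: together they cover T6, T7, T5, T8 — every target.
Total install cost: 5 + 12 = 17.

17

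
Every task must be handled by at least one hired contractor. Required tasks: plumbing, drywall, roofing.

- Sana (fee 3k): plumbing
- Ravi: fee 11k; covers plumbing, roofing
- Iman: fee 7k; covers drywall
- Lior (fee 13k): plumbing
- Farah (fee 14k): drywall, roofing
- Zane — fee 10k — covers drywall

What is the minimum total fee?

17

This is an integer covering problem.
The greedy cost-per-new-task heuristic would pick Sana, Iman, and Ravi for 21, but a cheaper cover exists.
Choose Sana and Farah: together they cover plumbing, drywall, roofing — every task.
Total fee: 3 + 14 = 17.
No cover costs less than 17.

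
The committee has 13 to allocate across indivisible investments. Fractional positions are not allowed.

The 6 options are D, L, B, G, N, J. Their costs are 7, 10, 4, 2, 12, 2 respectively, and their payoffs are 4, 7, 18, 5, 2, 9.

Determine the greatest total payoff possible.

32

Allowing fractional choices, the relaxed optimum would be about 35.5, but investments are indivisible.
B + G + J: cost 4 + 2 + 2 = 8 ≤ 13, payoff 18 + 5 + 9 = 32.
D + B + J: cost 7 + 4 + 2 = 13 ≤ 13, payoff 4 + 18 + 9 = 31.
Best is B, G, and J with total payoff 32.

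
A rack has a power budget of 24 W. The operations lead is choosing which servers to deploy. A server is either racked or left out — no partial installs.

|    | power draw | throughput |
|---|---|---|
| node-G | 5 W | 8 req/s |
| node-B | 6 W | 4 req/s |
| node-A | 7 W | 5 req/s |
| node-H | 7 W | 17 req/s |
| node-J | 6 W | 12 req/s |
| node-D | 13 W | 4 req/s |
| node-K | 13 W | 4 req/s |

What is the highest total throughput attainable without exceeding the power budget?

41

Allowing fractional choices, the relaxed optimum would be about 41.3, but servers are indivisible.
node-G + node-H + node-J: power draw 5 + 7 + 6 = 18 ≤ 24, throughput 8 + 17 + 12 = 37.
node-G + node-B + node-H + node-J: power draw 5 + 6 + 7 + 6 = 24 ≤ 24, throughput 8 + 4 + 17 + 12 = 41.
node-A + node-H + node-J: power draw 7 + 7 + 6 = 20 ≤ 24, throughput 5 + 17 + 12 = 34.
Best is node-G, node-B, node-H, and node-J with total throughput 41.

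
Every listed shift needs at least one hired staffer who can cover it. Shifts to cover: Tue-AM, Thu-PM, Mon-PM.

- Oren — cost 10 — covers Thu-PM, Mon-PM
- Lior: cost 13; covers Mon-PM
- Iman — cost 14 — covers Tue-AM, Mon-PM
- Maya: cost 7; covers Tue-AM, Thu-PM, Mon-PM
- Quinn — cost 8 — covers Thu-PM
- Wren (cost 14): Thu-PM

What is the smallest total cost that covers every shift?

7

Maya alone covers Tue-AM, Thu-PM, Mon-PM — every shift.
Total cost: 7.
No cover costs less than 7.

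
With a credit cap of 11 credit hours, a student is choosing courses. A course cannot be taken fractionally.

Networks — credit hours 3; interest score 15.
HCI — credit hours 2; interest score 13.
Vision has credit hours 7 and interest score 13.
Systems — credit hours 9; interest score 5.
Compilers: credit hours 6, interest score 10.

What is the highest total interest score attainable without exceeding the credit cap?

Allowing fractional choices, the relaxed optimum would be about 39.1, but courses are indivisible.
Networks + Vision: credit hours 3 + 7 = 10 ≤ 11, interest score 15 + 13 = 28.
Networks + HCI + Compilers: credit hours 3 + 2 + 6 = 11 ≤ 11, interest score 15 + 13 + 10 = 38.
Networks + HCI: credit hours 3 + 2 = 5 ≤ 11, interest score 15 + 13 = 28.
Best is Networks, HCI, and Compilers with total interest score 38.

38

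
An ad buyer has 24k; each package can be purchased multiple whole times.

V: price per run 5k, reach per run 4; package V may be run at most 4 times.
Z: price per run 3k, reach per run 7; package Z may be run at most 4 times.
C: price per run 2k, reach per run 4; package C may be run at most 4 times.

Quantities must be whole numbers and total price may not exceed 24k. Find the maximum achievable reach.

44

4×Z and 4×C: price 20 ≤ 24, reach 4·7 + 4·4 = 44.
1×V, 4×Z, and 3×C: price 23 ≤ 24, reach 1·4 + 4·7 + 3·4 = 44.
Best is 44.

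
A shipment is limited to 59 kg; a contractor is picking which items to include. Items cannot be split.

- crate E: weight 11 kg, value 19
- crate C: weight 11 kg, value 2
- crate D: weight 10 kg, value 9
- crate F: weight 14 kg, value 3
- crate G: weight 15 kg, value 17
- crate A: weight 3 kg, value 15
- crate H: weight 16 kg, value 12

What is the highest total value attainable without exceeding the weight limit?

This is an integer program with binary decision variables.
Take crate E, crate D, crate G, crate A, and crate H: weight 11 + 10 + 15 + 3 + 16 = 55 ≤ 59, value 19 + 9 + 17 + 15 + 12 = 72.
No other feasible combination does better.

72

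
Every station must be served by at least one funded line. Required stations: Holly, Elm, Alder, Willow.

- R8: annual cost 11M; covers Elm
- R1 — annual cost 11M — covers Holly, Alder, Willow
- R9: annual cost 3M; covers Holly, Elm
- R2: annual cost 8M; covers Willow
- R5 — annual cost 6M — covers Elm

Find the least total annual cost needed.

This is an integer covering problem.
Choose R1 and R9: together they cover Holly, Elm, Alder, Willow — every station.
Total annual cost: 11 + 3 = 14.
No cover costs less than 14.

14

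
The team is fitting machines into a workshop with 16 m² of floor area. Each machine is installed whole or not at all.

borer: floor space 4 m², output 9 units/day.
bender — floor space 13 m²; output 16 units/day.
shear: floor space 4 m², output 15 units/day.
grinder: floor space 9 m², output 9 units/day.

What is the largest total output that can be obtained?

This is a 0-1 knapsack instance.
Allowing fractional choices, the relaxed optimum would be about 33.8, but machines are indivisible.
borer + grinder: floor space 4 + 9 = 13 ≤ 16, output 9 + 9 = 18.
shear + grinder: floor space 4 + 9 = 13 ≤ 16, output 15 + 9 = 24.
borer + shear: floor space 4 + 4 = 8 ≤ 16, output 9 + 15 = 24.
The maximum output is 24; one optimal choice is borer and shear.

24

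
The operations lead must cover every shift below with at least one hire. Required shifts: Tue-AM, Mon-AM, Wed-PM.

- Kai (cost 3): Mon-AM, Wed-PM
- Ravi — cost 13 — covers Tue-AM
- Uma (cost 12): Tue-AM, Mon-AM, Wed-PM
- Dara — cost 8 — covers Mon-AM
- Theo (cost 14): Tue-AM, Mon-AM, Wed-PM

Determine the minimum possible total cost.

The greedy cost-per-new-shift heuristic would pick Kai and Uma for 15, but a cheaper cover exists.
Uma alone covers Tue-AM, Mon-AM, Wed-PM — every shift.
Total cost: 12.
No cover costs less than 12.

12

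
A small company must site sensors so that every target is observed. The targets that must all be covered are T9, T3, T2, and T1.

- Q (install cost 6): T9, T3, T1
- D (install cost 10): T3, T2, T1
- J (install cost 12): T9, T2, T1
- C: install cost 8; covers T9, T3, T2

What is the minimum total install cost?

14

Choose Q and C: together they cover T9, T3, T2, T1 — every target.
Total install cost: 6 + 8 = 14.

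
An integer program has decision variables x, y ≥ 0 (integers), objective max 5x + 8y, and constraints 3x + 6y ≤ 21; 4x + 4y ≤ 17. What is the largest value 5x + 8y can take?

29

Relaxing integrality, the LP optimum is 29.50 at (x,y) = (1.5, 2.75), which is not an integer point.
(x,y)=(1,3): 3·1+6·3=21≤21, 4·1+4·3=16≤17, objective 29.
(x,y)=(2,2): 3·2+6·2=18≤21, 4·2+4·2=16≤17, objective 26.
(x,y)=(0,3): 3·0+6·3=18≤21, 4·0+4·3=12≤17, objective 24.
The best lattice point is (1,3), giving 29.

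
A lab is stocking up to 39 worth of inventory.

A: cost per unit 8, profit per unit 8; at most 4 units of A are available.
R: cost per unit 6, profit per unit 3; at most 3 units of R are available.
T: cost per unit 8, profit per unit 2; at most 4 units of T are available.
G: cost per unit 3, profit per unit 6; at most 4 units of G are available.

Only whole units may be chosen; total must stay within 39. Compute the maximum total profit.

48

G has the best ratio (6/3); taking only G gives at most 4×6 = 24 (stopped by the supply cap of 4).
Mixing does better — 3×A and 4×G: cost 36 ≤ 39, profit 3·8 + 4·6 = 48.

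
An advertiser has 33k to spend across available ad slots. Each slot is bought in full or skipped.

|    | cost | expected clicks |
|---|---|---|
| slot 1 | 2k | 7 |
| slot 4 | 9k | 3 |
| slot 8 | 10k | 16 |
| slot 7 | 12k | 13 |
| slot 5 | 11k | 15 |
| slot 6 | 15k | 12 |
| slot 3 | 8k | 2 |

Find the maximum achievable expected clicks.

44

Take slot 8, slot 7, and slot 5: cost 10 + 12 + 11 = 33 ≤ 33, expected clicks 16 + 13 + 15 = 44.
No other feasible combination does better.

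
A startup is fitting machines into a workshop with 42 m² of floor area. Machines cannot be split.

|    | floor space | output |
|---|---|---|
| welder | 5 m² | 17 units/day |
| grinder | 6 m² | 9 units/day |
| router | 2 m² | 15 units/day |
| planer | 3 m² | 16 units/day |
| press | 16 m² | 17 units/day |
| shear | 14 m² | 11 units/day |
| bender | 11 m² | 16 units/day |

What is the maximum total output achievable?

84

Allowing fractional choices, the relaxed optimum would be about 88.9, but machines are indivisible.
welder + router + planer + press + bender: floor space 5 + 2 + 3 + 16 + 11 = 37 ≤ 42, output 17 + 15 + 16 + 17 + 16 = 81.
welder + router + planer + press + shear: floor space 5 + 2 + 3 + 16 + 14 = 40 ≤ 42, output 17 + 15 + 16 + 17 + 11 = 76.
welder + grinder + router + planer + shear + bender: floor space 5 + 6 + 2 + 3 + 14 + 11 = 41 ≤ 42, output 17 + 9 + 15 + 16 + 11 + 16 = 84.
Best is welder, grinder, router, planer, shear, and bender with total output 84.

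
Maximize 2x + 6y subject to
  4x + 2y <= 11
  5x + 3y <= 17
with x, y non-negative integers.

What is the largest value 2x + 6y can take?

Relaxing integrality, the LP optimum is 33.00 at (x,y) = (0, 5.5), which is not an integer point.
(x,y)=(0,5): 4·0+2·5=10≤11, 5·0+3·5=15≤17, objective 30.
(x,y)=(0,4): 4·0+2·4=8≤11, 5·0+3·4=12≤17, objective 24.
Maximum is 30 at (x,y)=(0,5).

30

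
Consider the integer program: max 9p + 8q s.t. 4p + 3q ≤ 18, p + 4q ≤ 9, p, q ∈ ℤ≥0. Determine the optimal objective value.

36

The continuous relaxation peaks at (3.46, 1.38) with value 42.23; rounding to a feasible lattice point costs some objective.
(p,q)=(4,0): 4·4+3·0=16≤18, 1·4+4·0=4≤9, objective 36.
(p,q)=(3,1): 4·3+3·1=15≤18, 1·3+4·1=7≤9, objective 35.
(p,q)=(3,0): 4·3+3·0=12≤18, 1·3+4·0=3≤9, objective 27.
(p,q)=(2,1): 4·2+3·1=11≤18, 1·2+4·1=6≤9, objective 26.
The best lattice point is (4,0), giving 36.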